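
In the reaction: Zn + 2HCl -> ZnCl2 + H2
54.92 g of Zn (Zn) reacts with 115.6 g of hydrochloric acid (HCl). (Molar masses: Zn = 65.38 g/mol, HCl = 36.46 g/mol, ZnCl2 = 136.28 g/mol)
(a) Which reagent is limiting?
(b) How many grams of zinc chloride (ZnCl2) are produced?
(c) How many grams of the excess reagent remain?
(a) Zn, (b) 114.5 g, (c) 54.35 g

Moles of Zn = 54.92 g ÷ 65.38 g/mol = 0.840012 mol
Moles of HCl = 115.6 g ÷ 36.46 g/mol = 3.1706 mol
Moles ÷ coefficient: Zn: 0.840012/1 = 0.84, HCl: 3.1706/2 = 1.585
(a) Zn has the smaller value, so Zn is the limiting reagent.
(b) Moles of ZnCl2 = 0.840012 mol Zn × (1/1) = 0.840012 mol; mass = 0.840012 mol × 136.28 g/mol = 114.5 g
(c) HCl consumed = 0.840012 × (2/1) = 1.68002 mol; remaining = 3.1706 − 1.68002 = 1.49057 mol; mass = 1.49057 mol × 36.46 g/mol = 54.35 g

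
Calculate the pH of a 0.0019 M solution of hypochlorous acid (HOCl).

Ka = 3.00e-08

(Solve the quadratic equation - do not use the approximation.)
pH = 5.12

x² + Ka×x - Ka×C = 0. Using quadratic formula: [H⁺] = 7.5348e-06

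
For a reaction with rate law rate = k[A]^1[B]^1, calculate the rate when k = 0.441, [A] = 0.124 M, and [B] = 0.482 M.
0.02636 M/s

rate = k·[A]^1·[B]^1 = 0.441·(0.124)^1·(0.482)^1 = 0.441·0.124·0.482 = 0.02636 M/s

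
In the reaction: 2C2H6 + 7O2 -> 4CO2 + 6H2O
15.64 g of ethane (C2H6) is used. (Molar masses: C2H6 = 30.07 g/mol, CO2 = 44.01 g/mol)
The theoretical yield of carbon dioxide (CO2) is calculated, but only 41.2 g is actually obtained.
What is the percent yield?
Moles of C2H6 = 15.64 g ÷ 30.07 g/mol = 0.52012 mol
Mole ratio: 4 mol CO2 / 2 mol C2H6
Moles of CO2 = 0.52012 × (4/2) = 1.04024 mol
Theoretical yield = 1.04024 mol × 44.01 g/mol = 45.781 g
Actual yield = 41.2 g
Percent yield = (41.2 / 45.781) × 100% = 90.0%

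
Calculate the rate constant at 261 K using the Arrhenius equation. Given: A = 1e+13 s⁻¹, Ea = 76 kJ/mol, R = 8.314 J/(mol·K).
6.16e-03 s⁻¹

k = A·exp(-Ea/(R·T)) = 1e+13·exp(-76000/(8.314·261)) = 1e+13·exp(-35.0238) = 1e+13·6.1569e-16 = 6.16e-03 s⁻¹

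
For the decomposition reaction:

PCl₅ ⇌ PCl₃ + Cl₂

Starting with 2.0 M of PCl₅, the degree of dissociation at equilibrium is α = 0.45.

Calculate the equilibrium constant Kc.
K_c = 0.7364

x = α·[A]₀ = 0.45 × 2.0 = 0.9 M dissociated.
At eq: [PCl₅] = 2.0 − 0.9 = 1.1 M; [PCl₃] = [Cl₂] = x = 0.9 M.
Kc = [PCl₃][Cl₂]/[PCl₅] = (0.9)²/1.1 = 0.7364.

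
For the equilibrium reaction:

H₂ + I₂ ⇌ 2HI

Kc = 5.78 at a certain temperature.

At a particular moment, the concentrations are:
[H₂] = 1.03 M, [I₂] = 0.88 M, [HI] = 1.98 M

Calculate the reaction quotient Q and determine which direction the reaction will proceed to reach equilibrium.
Q = 4.325, Q < K, reaction proceeds forward (toward products)

Q = ([HI]^2) / ([H₂] × [I₂])
  = ((1.98)^2) / ((1.03)·(0.88)) = 3.9204/0.9064 = 4.325
Since Q = 4.325 < Kc = 5.78, the reaction proceeds forward (toward products) to reach equilibrium.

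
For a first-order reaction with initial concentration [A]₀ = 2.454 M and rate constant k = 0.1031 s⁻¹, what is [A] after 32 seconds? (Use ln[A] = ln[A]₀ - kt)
0.0906 M

ln[A] = ln[A]₀ - k·t = ln(2.454) - (0.1031)·(32) = 0.8977 - 3.2992 = -2.4015
[A] = e^(-2.4015) = 0.0906 M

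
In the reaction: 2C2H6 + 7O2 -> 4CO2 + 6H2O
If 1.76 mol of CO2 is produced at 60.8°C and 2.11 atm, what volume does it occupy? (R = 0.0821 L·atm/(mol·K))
T = 60.8°C + 273.15 = 333.95 K
V = nRT/P = (1.76 × 0.0821 × 333.95) / 2.11
V = 22.87 L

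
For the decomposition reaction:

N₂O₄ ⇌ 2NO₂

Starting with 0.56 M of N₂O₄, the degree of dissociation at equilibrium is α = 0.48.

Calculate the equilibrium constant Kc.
K_c = 0.9925

x = α·[A]₀ = 0.48 × 0.56 = 0.2688 M dissociated.
At eq: [N₂O₄] = 0.56 − 0.2688 = 0.2912 M; [NO₂] = 2x = 0.5376 M.
Kc = [NO₂]²/[N₂O₄] = (0.5376)²/0.2912 = 0.9925.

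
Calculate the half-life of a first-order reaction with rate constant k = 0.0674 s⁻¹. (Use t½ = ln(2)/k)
10.28 s

t½ = ln(2)/k = 0.6931/0.0674 = 10.28 s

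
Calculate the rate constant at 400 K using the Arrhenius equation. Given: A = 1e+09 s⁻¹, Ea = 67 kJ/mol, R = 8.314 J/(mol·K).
1.78e+00 s⁻¹

k = A·exp(-Ea/(R·T)) = 1e+09·exp(-67000/(8.314·400)) = 1e+09·exp(-20.1467) = 1e+09·1.7798e-09 = 1.78e+00 s⁻¹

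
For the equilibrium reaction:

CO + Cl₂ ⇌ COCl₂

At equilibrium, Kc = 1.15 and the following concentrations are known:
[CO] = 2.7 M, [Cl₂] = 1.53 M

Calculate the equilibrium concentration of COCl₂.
[COCl₂] = 4.7507 M

Kc = ([COCl₂]) / ([CO] × [Cl₂]) = 1.15
[COCl₂]^1 = Kc · (reactant terms)/(other product terms) = 1.15 · 4.131 / 1 = 4.7507
[COCl₂] = 4.7507 M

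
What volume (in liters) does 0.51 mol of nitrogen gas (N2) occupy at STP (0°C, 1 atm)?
At STP, 1 mol of gas occupies 22.4 L
Volume = 0.51 mol × 22.4 L/mol = 11.42 L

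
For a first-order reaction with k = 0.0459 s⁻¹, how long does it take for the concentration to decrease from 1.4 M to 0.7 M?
15.10 s

From ln[A] = ln[A]₀ - k·t: t = ln([A]₀/[A])/k = ln(1.4/0.7)/0.0459 = ln(2.0000)/0.0459 = 0.6931/0.0459 = 15.10 s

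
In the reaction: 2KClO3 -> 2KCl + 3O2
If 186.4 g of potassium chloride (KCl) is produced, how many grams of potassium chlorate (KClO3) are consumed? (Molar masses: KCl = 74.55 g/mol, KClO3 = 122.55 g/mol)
Moles of KCl = 186.4 g ÷ 74.55 g/mol = 2.50034 mol
Mole ratio: 2 mol KClO3 / 2 mol KCl
Moles of KClO3 = 2.50034 × (2/2) = 2.50034 mol
Mass of KClO3 = 2.50034 mol × 122.55 g/mol = 306.4 g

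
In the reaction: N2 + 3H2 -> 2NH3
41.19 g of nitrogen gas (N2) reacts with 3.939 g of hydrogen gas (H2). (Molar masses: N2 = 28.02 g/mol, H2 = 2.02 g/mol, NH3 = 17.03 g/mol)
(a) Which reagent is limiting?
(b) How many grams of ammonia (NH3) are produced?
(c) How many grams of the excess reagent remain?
(a) H2, (b) 22.14 g, (c) 22.98 g

Moles of N2 = 41.19 g ÷ 28.02 g/mol = 1.47002 mol
Moles of H2 = 3.939 g ÷ 2.02 g/mol = 1.95 mol
Moles ÷ coefficient: N2: 1.47002/1 = 1.47, H2: 1.95/3 = 0.65
(a) H2 has the smaller value, so H2 is the limiting reagent.
(b) Moles of NH3 = 1.95 mol H2 × (2/3) = 1.3 mol; mass = 1.3 mol × 17.03 g/mol = 22.14 g
(c) N2 consumed = 1.95 × (1/3) = 0.65 mol; remaining = 1.47002 − 0.65 = 0.820021 mol; mass = 0.820021 mol × 28.02 g/mol = 22.98 g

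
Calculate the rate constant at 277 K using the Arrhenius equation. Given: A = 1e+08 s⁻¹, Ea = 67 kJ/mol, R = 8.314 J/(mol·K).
2.32e-05 s⁻¹

k = A·exp(-Ea/(R·T)) = 1e+08·exp(-67000/(8.314·277)) = 1e+08·exp(-29.0928) = 1e+08·2.3183e-13 = 2.32e-05 s⁻¹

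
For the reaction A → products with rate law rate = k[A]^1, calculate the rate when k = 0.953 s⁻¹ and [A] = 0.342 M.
0.3259 M/s

rate = k·[A]^1 = 0.953·(0.342)^1 = 0.953·0.342 = 0.3259 M/s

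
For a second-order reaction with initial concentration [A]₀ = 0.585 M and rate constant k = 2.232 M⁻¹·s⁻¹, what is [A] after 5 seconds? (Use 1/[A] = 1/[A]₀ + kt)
0.0777 M

1/[A] = 1/[A]₀ + k·t = 1/0.585 + (2.232)·(5) = 1.7094 + 11.1600 = 12.8694
[A] = 1/12.8694 = 0.0777 M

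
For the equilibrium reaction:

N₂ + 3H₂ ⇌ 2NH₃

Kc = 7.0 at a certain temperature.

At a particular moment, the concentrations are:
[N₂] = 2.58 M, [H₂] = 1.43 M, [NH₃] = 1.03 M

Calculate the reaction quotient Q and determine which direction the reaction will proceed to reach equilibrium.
Q = 0.141, Q < K, reaction proceeds forward (toward products)

Q = ([NH₃]^2) / ([N₂] × [H₂]^3)
  = ((1.03)^2) / ((2.58)·(1.43)^3) = 1.0609/7.5445 = 0.1406
Since Q = 0.1406 < Kc = 7.0, the reaction proceeds forward (toward products) to reach equilibrium.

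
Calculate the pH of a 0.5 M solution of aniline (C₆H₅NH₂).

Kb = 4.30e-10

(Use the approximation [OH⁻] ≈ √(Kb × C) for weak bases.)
pH = 9.17

[OH⁻] = √(Kb × C) = √(4.30e-10 × 0.5) = 1.4663e-05. pOH = 4.83, pH = 14 - pOH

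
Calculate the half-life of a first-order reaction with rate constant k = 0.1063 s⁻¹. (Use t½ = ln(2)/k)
6.52 s

t½ = ln(2)/k = 0.6931/0.1063 = 6.52 s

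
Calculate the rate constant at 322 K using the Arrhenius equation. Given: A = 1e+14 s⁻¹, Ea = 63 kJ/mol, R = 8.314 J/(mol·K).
6.02e+03 s⁻¹

k = A·exp(-Ea/(R·T)) = 1e+14·exp(-63000/(8.314·322)) = 1e+14·exp(-23.5329) = 1e+14·6.0230e-11 = 6.02e+03 s⁻¹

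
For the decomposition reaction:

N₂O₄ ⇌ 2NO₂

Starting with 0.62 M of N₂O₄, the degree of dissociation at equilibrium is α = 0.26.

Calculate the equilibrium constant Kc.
K_c = 0.2266

x = α·[A]₀ = 0.26 × 0.62 = 0.1612 M dissociated.
At eq: [N₂O₄] = 0.62 − 0.1612 = 0.4588 M; [NO₂] = 2x = 0.3224 M.
Kc = [NO₂]²/[N₂O₄] = (0.3224)²/0.4588 = 0.2266.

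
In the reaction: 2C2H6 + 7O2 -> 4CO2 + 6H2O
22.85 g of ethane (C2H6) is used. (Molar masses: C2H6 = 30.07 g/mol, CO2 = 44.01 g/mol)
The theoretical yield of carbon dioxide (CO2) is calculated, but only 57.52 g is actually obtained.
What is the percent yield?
Moles of C2H6 = 22.85 g ÷ 30.07 g/mol = 0.759894 mol
Mole ratio: 4 mol CO2 / 2 mol C2H6
Moles of CO2 = 0.759894 × (4/2) = 1.51979 mol
Theoretical yield = 1.51979 mol × 44.01 g/mol = 66.886 g
Actual yield = 57.52 g
Percent yield = (57.52 / 66.886) × 100% = 86.0%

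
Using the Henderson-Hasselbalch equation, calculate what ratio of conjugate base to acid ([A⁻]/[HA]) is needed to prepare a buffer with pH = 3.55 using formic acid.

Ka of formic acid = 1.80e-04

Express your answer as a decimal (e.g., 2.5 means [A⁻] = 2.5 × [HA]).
[A⁻]/[HA] = 0.639

pKa = −log(1.80e-04) = 3.7447. pH = pKa + log([A⁻]/[HA]). 3.55 = 3.7447 + log(ratio). log(ratio) = 3.55 − 3.7447 = -0.1947. ratio = 10^(-0.1947) = 0.639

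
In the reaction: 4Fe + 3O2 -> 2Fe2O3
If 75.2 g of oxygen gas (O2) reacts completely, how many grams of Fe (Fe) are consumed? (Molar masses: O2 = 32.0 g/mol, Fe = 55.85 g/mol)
Moles of O2 = 75.2 g ÷ 32.0 g/mol = 2.35 mol
Mole ratio: 4 mol Fe / 3 mol O2
Moles of Fe = 2.35 × (4/3) = 3.13333 mol
Mass of Fe = 3.13333 mol × 55.85 g/mol = 175 g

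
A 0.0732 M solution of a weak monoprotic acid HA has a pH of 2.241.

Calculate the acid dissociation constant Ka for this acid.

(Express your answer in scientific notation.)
K_a = 4.89e-04

[H⁺] = 10^(−pH) = 10^(−2.241) = 5.741e-03 M. For HA ⇌ H⁺ + A⁻, Ka = x²/(C − x) = (5.741e-03)²/(0.0732 − 5.741e-03) = 4.89e-04.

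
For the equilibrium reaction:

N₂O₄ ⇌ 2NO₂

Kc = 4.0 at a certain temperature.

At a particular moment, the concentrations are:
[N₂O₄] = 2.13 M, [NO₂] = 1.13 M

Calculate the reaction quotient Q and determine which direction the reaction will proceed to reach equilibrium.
Q = 0.599, Q < K, reaction proceeds forward (toward products)

Q = ([NO₂]^2) / ([N₂O₄])
  = ((1.13)^2) / ((2.13)) = 1.2769/2.13 = 0.5995
Since Q = 0.5995 < Kc = 4.0, the reaction proceeds forward (toward products) to reach equilibrium.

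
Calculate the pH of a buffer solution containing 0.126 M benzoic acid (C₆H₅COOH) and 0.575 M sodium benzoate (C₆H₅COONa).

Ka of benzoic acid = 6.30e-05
pH = 4.86

pKa = -log(6.30e-05) = 4.20. pH = pKa + log([A⁻]/[HA]) = 4.20 + log(0.575/0.126)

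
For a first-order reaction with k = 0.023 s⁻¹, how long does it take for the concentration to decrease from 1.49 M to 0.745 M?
30.14 s

From ln[A] = ln[A]₀ - k·t: t = ln([A]₀/[A])/k = ln(1.49/0.745)/0.023 = ln(2.0000)/0.023 = 0.6931/0.023 = 30.14 s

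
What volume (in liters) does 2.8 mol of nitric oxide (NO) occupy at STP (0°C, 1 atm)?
At STP, 1 mol of gas occupies 22.4 L
Volume = 2.8 mol × 22.4 L/mol = 62.72 L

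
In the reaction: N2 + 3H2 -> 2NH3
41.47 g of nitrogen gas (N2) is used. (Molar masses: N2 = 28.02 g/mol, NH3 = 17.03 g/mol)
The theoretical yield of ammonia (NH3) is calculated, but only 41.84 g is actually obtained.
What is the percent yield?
Moles of N2 = 41.47 g ÷ 28.02 g/mol = 1.48001 mol
Mole ratio: 2 mol NH3 / 1 mol N2
Moles of NH3 = 1.48001 × (2/1) = 2.96003 mol
Theoretical yield = 2.96003 mol × 17.03 g/mol = 50.409 g
Actual yield = 41.84 g
Percent yield = (41.84 / 50.409) × 100% = 83.0%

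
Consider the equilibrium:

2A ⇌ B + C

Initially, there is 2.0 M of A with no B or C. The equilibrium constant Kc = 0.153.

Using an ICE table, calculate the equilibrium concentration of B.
[B] = 0.439 M

ICE: [A] = 2.0 − 2x, [B] = [C] = x.
Kc = x²/(2.0 − 2x)² = 0.153 ⇒ √Kc = x/(2.0 − 2x).
x = √0.153·2.0/(1 + 2√0.153) = 0.39115·2.0/1.7823 = 0.43893.
[B] = x = 0.439 M.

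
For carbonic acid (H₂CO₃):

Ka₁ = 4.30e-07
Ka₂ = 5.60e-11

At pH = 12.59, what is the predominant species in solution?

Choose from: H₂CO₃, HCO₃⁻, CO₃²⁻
CO₃²⁻

pKa1 = 6.37, pKa2 = 10.25. Each pKa is the crossover between adjacent species; pH = 12.59 lies in the region where CO₃²⁻ predominates.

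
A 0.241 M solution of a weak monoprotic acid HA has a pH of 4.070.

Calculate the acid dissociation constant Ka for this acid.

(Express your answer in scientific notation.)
K_a = 3.01e-08

[H⁺] = 10^(−pH) = 10^(−4.070) = 8.511e-05 M. For HA ⇌ H⁺ + A⁻, Ka = x²/(C − x) = (8.511e-05)²/(0.241 − 8.511e-05) = 3.01e-08.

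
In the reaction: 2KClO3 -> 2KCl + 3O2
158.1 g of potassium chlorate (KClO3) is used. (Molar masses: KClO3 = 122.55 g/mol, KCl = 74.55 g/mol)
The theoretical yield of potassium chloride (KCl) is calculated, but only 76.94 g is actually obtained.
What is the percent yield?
Moles of KClO3 = 158.1 g ÷ 122.55 g/mol = 1.29009 mol
Mole ratio: 2 mol KCl / 2 mol KClO3
Moles of KCl = 1.29009 × (2/2) = 1.29009 mol
Theoretical yield = 1.29009 mol × 74.55 g/mol = 96.176 g
Actual yield = 76.94 g
Percent yield = (76.94 / 96.176) × 100% = 80.0%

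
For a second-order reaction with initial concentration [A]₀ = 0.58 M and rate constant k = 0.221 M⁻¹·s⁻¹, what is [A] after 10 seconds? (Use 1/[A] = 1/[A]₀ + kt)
0.2542 M

1/[A] = 1/[A]₀ + k·t = 1/0.58 + (0.221)·(10) = 1.7241 + 2.2100 = 3.9341
[A] = 1/3.9341 = 0.2542 M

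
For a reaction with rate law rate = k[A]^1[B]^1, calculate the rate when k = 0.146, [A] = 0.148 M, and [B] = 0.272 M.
0.005877 M/s

rate = k·[A]^1·[B]^1 = 0.146·(0.148)^1·(0.272)^1 = 0.146·0.148·0.272 = 0.005877 M/s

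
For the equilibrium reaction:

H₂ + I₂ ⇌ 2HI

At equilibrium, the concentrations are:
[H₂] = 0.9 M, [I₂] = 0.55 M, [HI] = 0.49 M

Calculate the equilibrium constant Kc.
K_c = 0.4851

Kc = ([HI]^2) / ([H₂] × [I₂])
   = ((0.49)^2) / ((0.9)·(0.55))
   = 0.2401 / 0.495 = 0.4851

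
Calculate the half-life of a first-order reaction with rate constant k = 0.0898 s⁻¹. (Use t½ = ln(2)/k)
7.72 s

t½ = ln(2)/k = 0.6931/0.0898 = 7.72 s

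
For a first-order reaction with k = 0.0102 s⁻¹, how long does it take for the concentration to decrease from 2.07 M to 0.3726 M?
168.12 s

From ln[A] = ln[A]₀ - k·t: t = ln([A]₀/[A])/k = ln(2.07/0.3726)/0.0102 = ln(5.5556)/0.0102 = 1.7148/0.0102 = 168.12 s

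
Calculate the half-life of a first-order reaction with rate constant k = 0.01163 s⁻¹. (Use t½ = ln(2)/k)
59.60 s

t½ = ln(2)/k = 0.6931/0.01163 = 59.60 s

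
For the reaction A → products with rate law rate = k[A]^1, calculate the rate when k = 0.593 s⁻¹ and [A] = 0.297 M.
0.1761 M/s

rate = k·[A]^1 = 0.593·(0.297)^1 = 0.593·0.297 = 0.1761 M/s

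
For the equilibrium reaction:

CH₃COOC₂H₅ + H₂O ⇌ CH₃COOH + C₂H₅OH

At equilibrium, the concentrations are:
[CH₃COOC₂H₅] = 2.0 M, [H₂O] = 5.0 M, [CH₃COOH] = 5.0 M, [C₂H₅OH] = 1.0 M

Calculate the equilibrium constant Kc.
K_c = 0.5000

Kc = ([CH₃COOH] × [C₂H₅OH]) / ([CH₃COOC₂H₅] × [H₂O])
   = ((5.0)·(1.0)) / ((2.0)·(5.0))
   = 5 / 10 = 0.5000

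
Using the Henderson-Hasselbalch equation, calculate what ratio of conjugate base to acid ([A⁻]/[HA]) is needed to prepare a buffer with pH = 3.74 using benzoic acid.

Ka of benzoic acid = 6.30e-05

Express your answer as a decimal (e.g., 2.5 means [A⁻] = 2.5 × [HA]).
[A⁻]/[HA] = 0.346

pKa = −log(6.30e-05) = 4.2007. pH = pKa + log([A⁻]/[HA]). 3.74 = 4.2007 + log(ratio). log(ratio) = 3.74 − 4.2007 = -0.4607. ratio = 10^(-0.4607) = 0.346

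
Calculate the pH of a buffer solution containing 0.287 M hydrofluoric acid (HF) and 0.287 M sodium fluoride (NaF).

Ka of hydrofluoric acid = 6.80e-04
pH = 3.17

pKa = -log(6.80e-04) = 3.17. pH = pKa + log([A⁻]/[HA]) = 3.17 + log(0.287/0.287)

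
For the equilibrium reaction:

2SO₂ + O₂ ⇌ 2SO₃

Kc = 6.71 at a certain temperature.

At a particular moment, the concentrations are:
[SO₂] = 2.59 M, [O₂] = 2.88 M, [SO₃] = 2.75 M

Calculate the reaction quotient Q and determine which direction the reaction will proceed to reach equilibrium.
Q = 0.391, Q < K, reaction proceeds forward (toward products)

Q = ([SO₃]^2) / ([SO₂]^2 × [O₂])
  = ((2.75)^2) / ((2.59)^2·(2.88)) = 7.5625/19.319 = 0.3914
Since Q = 0.3914 < Kc = 6.71, the reaction proceeds forward (toward products) to reach equilibrium.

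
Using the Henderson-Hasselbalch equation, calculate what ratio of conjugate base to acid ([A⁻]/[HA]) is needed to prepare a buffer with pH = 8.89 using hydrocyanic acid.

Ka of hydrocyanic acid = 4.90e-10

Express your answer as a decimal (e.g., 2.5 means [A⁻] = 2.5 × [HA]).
[A⁻]/[HA] = 0.380

pKa = −log(4.90e-10) = 9.3098. pH = pKa + log([A⁻]/[HA]). 8.89 = 9.3098 + log(ratio). log(ratio) = 8.89 − 9.3098 = -0.4198. ratio = 10^(-0.4198) = 0.380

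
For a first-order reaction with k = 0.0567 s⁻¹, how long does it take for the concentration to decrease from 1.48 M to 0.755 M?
11.87 s

From ln[A] = ln[A]₀ - k·t: t = ln([A]₀/[A])/k = ln(1.48/0.755)/0.0567 = ln(1.9603)/0.0567 = 0.6731/0.0567 = 11.87 s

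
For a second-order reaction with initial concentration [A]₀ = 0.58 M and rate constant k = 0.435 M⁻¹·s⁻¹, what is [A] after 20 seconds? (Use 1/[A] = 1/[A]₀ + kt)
0.0959 M

1/[A] = 1/[A]₀ + k·t = 1/0.58 + (0.435)·(20) = 1.7241 + 8.7000 = 10.4241
[A] = 1/10.4241 = 0.0959 M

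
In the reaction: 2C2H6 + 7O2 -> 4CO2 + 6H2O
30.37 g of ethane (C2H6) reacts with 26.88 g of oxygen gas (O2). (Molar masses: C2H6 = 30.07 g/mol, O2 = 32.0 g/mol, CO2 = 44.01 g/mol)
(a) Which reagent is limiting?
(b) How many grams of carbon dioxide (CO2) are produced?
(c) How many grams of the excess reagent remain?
(a) O2, (b) 21.12 g, (c) 23.15 g

Moles of C2H6 = 30.37 g ÷ 30.07 g/mol = 1.00998 mol
Moles of O2 = 26.88 g ÷ 32.0 g/mol = 0.84 mol
Moles ÷ coefficient: C2H6: 1.00998/2 = 0.505, O2: 0.84/7 = 0.12
(a) O2 has the smaller value, so O2 is the limiting reagent.
(b) Moles of CO2 = 0.84 mol O2 × (4/7) = 0.48 mol; mass = 0.48 mol × 44.01 g/mol = 21.12 g
(c) C2H6 consumed = 0.84 × (2/7) = 0.24 mol; remaining = 1.00998 − 0.24 = 0.769977 mol; mass = 0.769977 mol × 30.07 g/mol = 23.15 g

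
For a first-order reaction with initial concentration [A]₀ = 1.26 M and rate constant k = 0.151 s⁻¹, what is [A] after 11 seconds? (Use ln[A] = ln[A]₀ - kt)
0.2393 M

ln[A] = ln[A]₀ - k·t = ln(1.26) - (0.151)·(11) = 0.2311 - 1.6610 = -1.4299
[A] = e^(-1.4299) = 0.2393 M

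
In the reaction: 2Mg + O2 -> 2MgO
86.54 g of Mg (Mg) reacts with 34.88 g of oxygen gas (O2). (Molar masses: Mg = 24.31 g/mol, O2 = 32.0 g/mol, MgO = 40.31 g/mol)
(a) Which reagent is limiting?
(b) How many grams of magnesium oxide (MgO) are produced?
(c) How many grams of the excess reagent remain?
(a) O2, (b) 87.88 g, (c) 33.54 g

Moles of Mg = 86.54 g ÷ 24.31 g/mol = 3.55985 mol
Moles of O2 = 34.88 g ÷ 32.0 g/mol = 1.09 mol
Moles ÷ coefficient: Mg: 3.55985/2 = 1.78, O2: 1.09/1 = 1.09
(a) O2 has the smaller value, so O2 is the limiting reagent.
(b) Moles of MgO = 1.09 mol O2 × (2/1) = 2.18 mol; mass = 2.18 mol × 40.31 g/mol = 87.88 g
(c) Mg consumed = 1.09 × (2/1) = 2.18 mol; remaining = 3.55985 − 2.18 = 1.37985 mol; mass = 1.37985 mol × 24.31 g/mol = 33.54 g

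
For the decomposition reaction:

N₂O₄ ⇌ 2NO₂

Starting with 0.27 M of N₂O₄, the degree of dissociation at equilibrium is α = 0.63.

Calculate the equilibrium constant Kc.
K_c = 1.1585

x = α·[A]₀ = 0.63 × 0.27 = 0.1701 M dissociated.
At eq: [N₂O₄] = 0.27 − 0.1701 = 0.0999 M; [NO₂] = 2x = 0.3402 M.
Kc = [NO₂]²/[N₂O₄] = (0.3402)²/0.0999 = 1.159.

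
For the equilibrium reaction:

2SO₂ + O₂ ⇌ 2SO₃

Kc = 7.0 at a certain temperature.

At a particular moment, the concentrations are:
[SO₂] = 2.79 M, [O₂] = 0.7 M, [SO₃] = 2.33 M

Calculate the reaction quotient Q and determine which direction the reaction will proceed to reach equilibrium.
Q = 0.996, Q < K, reaction proceeds forward (toward products)

Q = ([SO₃]^2) / ([SO₂]^2 × [O₂])
  = ((2.33)^2) / ((2.79)^2·(0.7)) = 5.4289/5.4489 = 0.9963
Since Q = 0.9963 < Kc = 7.0, the reaction proceeds forward (toward products) to reach equilibrium.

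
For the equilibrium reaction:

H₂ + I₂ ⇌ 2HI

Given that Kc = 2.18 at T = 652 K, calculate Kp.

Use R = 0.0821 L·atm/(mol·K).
K_p = 2.1800

Δn = (moles gaseous products) − (moles gaseous reactants) = 0
T = 652 K; RT = 0.0821 × 652 = 53.5292
Kp = Kc·(RT)^Δn = 2.18 × (53.5292)^0 = 2.18 × 1 = 2.1800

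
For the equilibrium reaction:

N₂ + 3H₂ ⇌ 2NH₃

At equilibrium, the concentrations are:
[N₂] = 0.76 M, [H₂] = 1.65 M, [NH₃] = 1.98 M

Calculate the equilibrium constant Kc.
K_c = 1.1483

Kc = ([NH₃]^2) / ([N₂] × [H₂]^3)
   = ((1.98)^2) / ((0.76)·(1.65)^3)
   = 3.9204 / 3.414 = 1.1483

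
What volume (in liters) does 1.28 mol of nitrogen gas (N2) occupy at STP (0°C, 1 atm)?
At STP, 1 mol of gas occupies 22.4 L
Volume = 1.28 mol × 22.4 L/mol = 28.67 L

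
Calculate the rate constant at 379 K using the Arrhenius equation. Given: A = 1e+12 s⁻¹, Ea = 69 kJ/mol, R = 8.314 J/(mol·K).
3.09e+02 s⁻¹

k = A·exp(-Ea/(R·T)) = 1e+12·exp(-69000/(8.314·379)) = 1e+12·exp(-21.8978) = 1e+12·3.0897e-10 = 3.09e+02 s⁻¹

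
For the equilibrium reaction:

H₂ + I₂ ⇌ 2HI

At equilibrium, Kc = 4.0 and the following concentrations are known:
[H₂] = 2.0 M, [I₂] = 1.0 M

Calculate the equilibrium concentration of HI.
[HI] = 2.8284 M

Kc = ([HI]^2) / ([H₂] × [I₂]) = 4.0
[HI]^2 = Kc · (reactant terms)/(other product terms) = 4.0 · 2 / 1 = 8
[HI] = (8)^(1/2) = 2.8284 M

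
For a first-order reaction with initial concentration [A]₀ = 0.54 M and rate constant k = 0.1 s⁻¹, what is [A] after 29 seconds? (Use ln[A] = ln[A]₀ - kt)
0.0297 M

ln[A] = ln[A]₀ - k·t = ln(0.54) - (0.1)·(29) = -0.6162 - 2.9000 = -3.5162
[A] = e^(-3.5162) = 0.0297 M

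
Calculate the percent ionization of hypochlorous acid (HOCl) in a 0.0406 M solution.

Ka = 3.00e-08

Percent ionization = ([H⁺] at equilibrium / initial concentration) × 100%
Percent ionization = 0.0859%

Let x = [H⁺]. Ka = x²/(C - x) ⇒ x² + (3.00e-08)x - (3.00e-08)(0.0406) = 0. x = 3.4885e-05. Percent = (3.4885e-05/0.0406) × 100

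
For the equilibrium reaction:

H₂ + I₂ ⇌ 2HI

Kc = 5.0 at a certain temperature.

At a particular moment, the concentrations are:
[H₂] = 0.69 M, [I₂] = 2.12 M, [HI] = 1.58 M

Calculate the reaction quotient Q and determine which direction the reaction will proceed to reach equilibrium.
Q = 1.707, Q < K, reaction proceeds forward (toward products)

Q = ([HI]^2) / ([H₂] × [I₂])
  = ((1.58)^2) / ((0.69)·(2.12)) = 2.4964/1.4628 = 1.707
Since Q = 1.707 < Kc = 5.0, the reaction proceeds forward (toward products) to reach equilibrium.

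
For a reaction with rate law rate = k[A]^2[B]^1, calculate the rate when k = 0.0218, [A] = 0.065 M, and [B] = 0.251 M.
2.312e-05 M/s

rate = k·[A]^2·[B]^1 = 0.0218·(0.065)^2·(0.251)^1 = 0.0218·0.004225·0.251 = 2.312e-05 M/s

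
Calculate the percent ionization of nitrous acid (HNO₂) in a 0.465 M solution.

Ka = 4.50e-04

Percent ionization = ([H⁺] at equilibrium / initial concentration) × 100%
Percent ionization = 3.06%

Let x = [H⁺]. Ka = x²/(C - x) ⇒ x² + (4.50e-04)x - (4.50e-04)(0.465) = 0. x = 1.4242e-02. Percent = (1.4242e-02/0.465) × 100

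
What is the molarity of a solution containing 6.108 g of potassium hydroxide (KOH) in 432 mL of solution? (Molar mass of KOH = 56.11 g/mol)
Moles of KOH = 6.108 g ÷ 56.11 g/mol = 0.108858 mol
Volume = 432 mL = 0.432 L
Molarity = 0.108858 mol ÷ 0.432 L = 0.252 M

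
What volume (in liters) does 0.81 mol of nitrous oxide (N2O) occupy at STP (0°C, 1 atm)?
At STP, 1 mol of gas occupies 22.4 L
Volume = 0.81 mol × 22.4 L/mol = 18.14 L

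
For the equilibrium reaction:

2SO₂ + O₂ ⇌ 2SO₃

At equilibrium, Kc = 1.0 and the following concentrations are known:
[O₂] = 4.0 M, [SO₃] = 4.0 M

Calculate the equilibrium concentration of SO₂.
[SO₂] = 2.0000 M

Kc = ([SO₃]^2) / ([SO₂]^2 × [O₂]) = 1.0
[SO₂]^2 = (product terms)/(Kc · other reactant terms) = 16 / (1.0 · 4) = 4
[SO₂] = (4)^(1/2) = 2.0000 M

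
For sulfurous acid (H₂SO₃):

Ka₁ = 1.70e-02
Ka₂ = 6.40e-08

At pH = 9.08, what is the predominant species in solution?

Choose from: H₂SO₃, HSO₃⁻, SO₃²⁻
SO₃²⁻

pKa1 = 1.77, pKa2 = 7.19. Each pKa is the crossover between adjacent species; pH = 9.08 lies in the region where SO₃²⁻ predominates.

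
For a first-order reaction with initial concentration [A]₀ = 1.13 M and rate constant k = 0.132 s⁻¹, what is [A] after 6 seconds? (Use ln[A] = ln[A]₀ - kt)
0.5118 M

ln[A] = ln[A]₀ - k·t = ln(1.13) - (0.132)·(6) = 0.1222 - 0.7920 = -0.6698
[A] = e^(-0.6698) = 0.5118 M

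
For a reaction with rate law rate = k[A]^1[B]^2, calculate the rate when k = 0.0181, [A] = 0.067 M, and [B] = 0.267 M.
8.645e-05 M/s

rate = k·[A]^1·[B]^2 = 0.0181·(0.067)^1·(0.267)^2 = 0.0181·0.067·0.071289 = 8.645e-05 M/s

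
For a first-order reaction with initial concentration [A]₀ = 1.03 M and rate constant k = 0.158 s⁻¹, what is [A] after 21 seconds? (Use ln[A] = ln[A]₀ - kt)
0.0373 M

ln[A] = ln[A]₀ - k·t = ln(1.03) - (0.158)·(21) = 0.0296 - 3.3180 = -3.2884
[A] = e^(-3.2884) = 0.0373 M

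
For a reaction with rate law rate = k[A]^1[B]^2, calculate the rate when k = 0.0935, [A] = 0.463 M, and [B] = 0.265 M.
0.00304 M/s

rate = k·[A]^1·[B]^2 = 0.0935·(0.463)^1·(0.265)^2 = 0.0935·0.463·0.070225 = 0.00304 M/s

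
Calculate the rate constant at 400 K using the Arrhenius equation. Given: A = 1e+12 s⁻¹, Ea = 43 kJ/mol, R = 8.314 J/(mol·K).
2.42e+06 s⁻¹

k = A·exp(-Ea/(R·T)) = 1e+12·exp(-43000/(8.314·400)) = 1e+12·exp(-12.9300) = 1e+12·2.4242e-06 = 2.42e+06 s⁻¹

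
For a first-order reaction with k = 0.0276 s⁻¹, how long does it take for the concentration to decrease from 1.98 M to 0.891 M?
28.93 s

From ln[A] = ln[A]₀ - k·t: t = ln([A]₀/[A])/k = ln(1.98/0.891)/0.0276 = ln(2.2222)/0.0276 = 0.7985/0.0276 = 28.93 s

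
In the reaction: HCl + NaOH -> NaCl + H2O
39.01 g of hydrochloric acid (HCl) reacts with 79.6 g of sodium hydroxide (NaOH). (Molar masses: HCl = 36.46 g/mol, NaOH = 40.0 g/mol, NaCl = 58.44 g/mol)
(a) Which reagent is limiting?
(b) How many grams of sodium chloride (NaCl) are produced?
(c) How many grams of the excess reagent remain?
(a) HCl, (b) 62.53 g, (c) 36.8 g

Moles of HCl = 39.01 g ÷ 36.46 g/mol = 1.06994 mol
Moles of NaOH = 79.6 g ÷ 40.0 g/mol = 1.99 mol
Moles ÷ coefficient: HCl: 1.06994/1 = 1.07, NaOH: 1.99/1 = 1.99
(a) HCl has the smaller value, so HCl is the limiting reagent.
(b) Moles of NaCl = 1.06994 mol HCl × (1/1) = 1.06994 mol; mass = 1.06994 mol × 58.44 g/mol = 62.53 g
(c) NaOH consumed = 1.06994 × (1/1) = 1.06994 mol; remaining = 1.99 − 1.06994 = 0.92006 mol; mass = 0.92006 mol × 40.0 g/mol = 36.8 g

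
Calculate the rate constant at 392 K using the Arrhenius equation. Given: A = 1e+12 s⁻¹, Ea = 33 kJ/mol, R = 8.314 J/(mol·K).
4.00e+07 s⁻¹

k = A·exp(-Ea/(R·T)) = 1e+12·exp(-33000/(8.314·392)) = 1e+12·exp(-10.1255) = 1e+12·4.0044e-05 = 4.00e+07 s⁻¹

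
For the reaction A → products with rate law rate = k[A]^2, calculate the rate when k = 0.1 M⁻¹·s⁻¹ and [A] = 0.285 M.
0.008122 M/s

rate = k·[A]^2 = 0.1·(0.285)^2 = 0.1·0.081225 = 0.008122 M/s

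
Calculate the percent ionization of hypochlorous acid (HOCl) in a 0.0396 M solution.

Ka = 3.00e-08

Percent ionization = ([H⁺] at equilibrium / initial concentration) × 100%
Percent ionization = 0.087%

Let x = [H⁺]. Ka = x²/(C - x) ⇒ x² + (3.00e-08)x - (3.00e-08)(0.0396) = 0. x = 3.4452e-05. Percent = (3.4452e-05/0.0396) × 100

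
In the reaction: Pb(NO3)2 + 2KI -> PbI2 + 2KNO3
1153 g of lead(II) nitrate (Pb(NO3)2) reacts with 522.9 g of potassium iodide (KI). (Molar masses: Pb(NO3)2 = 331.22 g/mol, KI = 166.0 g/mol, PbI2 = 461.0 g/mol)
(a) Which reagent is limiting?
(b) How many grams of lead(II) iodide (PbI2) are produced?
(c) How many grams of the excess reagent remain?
(a) KI, (b) 726.1 g, (c) 631.3 g

Moles of Pb(NO3)2 = 1153 g ÷ 331.22 g/mol = 3.48107 mol
Moles of KI = 522.9 g ÷ 166.0 g/mol = 3.15 mol
Moles ÷ coefficient: Pb(NO3)2: 3.48107/1 = 3.481, KI: 3.15/2 = 1.575
(a) KI has the smaller value, so KI is the limiting reagent.
(b) Moles of PbI2 = 3.15 mol KI × (1/2) = 1.575 mol; mass = 1.575 mol × 461.0 g/mol = 726.1 g
(c) Pb(NO3)2 consumed = 3.15 × (1/2) = 1.575 mol; remaining = 3.48107 − 1.575 = 1.90607 mol; mass = 1.90607 mol × 331.22 g/mol = 631.3 g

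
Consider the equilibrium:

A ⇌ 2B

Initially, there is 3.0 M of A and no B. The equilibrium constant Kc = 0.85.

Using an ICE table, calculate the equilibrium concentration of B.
[B] = 1.398 M

ICE: [A] = 3.0 − x, [B] = 2x.
Kc = (2x)²/(3.0 − x) = 0.85 ⇒ 4x² + 0.85x − 2.55 = 0.
x = (−0.85 + √(0.85² + 4·4·2.55))/(2·4) = (−0.85 + √41.522)/8 = 0.69922.
[B] = 2x = 1.398 M.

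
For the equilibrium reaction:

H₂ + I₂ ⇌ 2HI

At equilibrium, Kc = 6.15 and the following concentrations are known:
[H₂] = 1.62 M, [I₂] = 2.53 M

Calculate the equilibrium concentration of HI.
[HI] = 5.0206 M

Kc = ([HI]^2) / ([H₂] × [I₂]) = 6.15
[HI]^2 = Kc · (reactant terms)/(other product terms) = 6.15 · 4.0986 / 1 = 25.206
[HI] = (25.206)^(1/2) = 5.0206 M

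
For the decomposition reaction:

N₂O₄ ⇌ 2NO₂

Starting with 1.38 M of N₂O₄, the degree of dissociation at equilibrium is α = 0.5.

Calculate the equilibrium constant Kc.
K_c = 2.7600

x = α·[A]₀ = 0.5 × 1.38 = 0.69 M dissociated.
At eq: [N₂O₄] = 1.38 − 0.69 = 0.69 M; [NO₂] = 2x = 1.38 M.
Kc = [NO₂]²/[N₂O₄] = (1.38)²/0.69 = 2.76.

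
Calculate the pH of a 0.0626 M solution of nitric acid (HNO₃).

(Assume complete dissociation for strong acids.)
pH = 1.20

[H⁺] = 0.0626 M for strong acid. pH = -log[H⁺] = -log(0.0626)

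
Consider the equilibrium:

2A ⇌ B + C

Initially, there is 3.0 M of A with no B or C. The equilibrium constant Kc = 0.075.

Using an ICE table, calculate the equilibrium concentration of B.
[B] = 0.531 M

ICE: [A] = 3.0 − 2x, [B] = [C] = x.
Kc = x²/(3.0 − 2x)² = 0.075 ⇒ √Kc = x/(3.0 − 2x).
x = √0.075·3.0/(1 + 2√0.075) = 0.27386·3.0/1.5477 = 0.53083.
[B] = x = 0.531 M.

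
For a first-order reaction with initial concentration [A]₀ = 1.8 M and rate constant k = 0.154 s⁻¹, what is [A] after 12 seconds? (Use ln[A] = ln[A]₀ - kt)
0.2836 M

ln[A] = ln[A]₀ - k·t = ln(1.8) - (0.154)·(12) = 0.5878 - 1.8480 = -1.2602
[A] = e^(-1.2602) = 0.2836 M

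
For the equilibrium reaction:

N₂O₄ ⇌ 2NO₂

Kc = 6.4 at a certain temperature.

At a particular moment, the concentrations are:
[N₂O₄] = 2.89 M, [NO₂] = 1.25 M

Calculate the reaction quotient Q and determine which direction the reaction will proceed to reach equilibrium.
Q = 0.541, Q < K, reaction proceeds forward (toward products)

Q = ([NO₂]^2) / ([N₂O₄])
  = ((1.25)^2) / ((2.89)) = 1.5625/2.89 = 0.5407
Since Q = 0.5407 < Kc = 6.4, the reaction proceeds forward (toward products) to reach equilibrium.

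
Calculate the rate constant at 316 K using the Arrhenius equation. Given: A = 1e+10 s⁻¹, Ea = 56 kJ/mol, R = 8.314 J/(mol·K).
5.53e+00 s⁻¹

k = A·exp(-Ea/(R·T)) = 1e+10·exp(-56000/(8.314·316)) = 1e+10·exp(-21.3153) = 1e+10·5.5322e-10 = 5.53e+00 s⁻¹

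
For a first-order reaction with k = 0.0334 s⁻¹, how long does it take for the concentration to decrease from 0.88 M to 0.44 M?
20.75 s

From ln[A] = ln[A]₀ - k·t: t = ln([A]₀/[A])/k = ln(0.88/0.44)/0.0334 = ln(2.0000)/0.0334 = 0.6931/0.0334 = 20.75 s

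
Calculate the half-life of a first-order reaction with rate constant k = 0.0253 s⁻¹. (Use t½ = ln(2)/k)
27.40 s

t½ = ln(2)/k = 0.6931/0.0253 = 27.40 s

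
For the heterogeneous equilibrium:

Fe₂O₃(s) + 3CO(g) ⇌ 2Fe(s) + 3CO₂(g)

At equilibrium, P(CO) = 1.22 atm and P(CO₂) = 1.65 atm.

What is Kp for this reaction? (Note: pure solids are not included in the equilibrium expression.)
K_p = 2.474

Solids (Fe₂O₃, Fe) are excluded.
Kp = P(CO₂)³/P(CO)³ = (1.65)³/(1.22)³ = 4.492/1.816 = 2.474.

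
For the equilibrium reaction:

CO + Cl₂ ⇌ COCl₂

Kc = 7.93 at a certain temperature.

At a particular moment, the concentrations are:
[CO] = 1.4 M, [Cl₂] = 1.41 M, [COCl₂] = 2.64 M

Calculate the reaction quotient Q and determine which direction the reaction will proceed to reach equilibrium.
Q = 1.337, Q < K, reaction proceeds forward (toward products)

Q = ([COCl₂]) / ([CO] × [Cl₂])
  = ((2.64)) / ((1.4)·(1.41)) = 2.64/1.974 = 1.337
Since Q = 1.337 < Kc = 7.93, the reaction proceeds forward (toward products) to reach equilibrium.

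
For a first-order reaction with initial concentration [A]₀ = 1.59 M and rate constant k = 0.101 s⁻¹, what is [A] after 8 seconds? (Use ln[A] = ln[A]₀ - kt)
0.7087 M

ln[A] = ln[A]₀ - k·t = ln(1.59) - (0.101)·(8) = 0.4637 - 0.8080 = -0.3443
[A] = e^(-0.3443) = 0.7087 M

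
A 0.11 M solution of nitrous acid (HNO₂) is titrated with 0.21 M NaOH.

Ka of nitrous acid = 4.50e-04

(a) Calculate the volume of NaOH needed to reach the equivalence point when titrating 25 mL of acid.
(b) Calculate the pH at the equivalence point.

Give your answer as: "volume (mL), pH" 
V = 13.1 mL, pH = 8.10

(a) At equivalence: moles acid = moles base.
moles acid = 0.11 × 0.025 = 0.00275 mol; V_NaOH = 0.00275/0.21 = 0.0131 L = 13.1 mL.
(b) At equivalence, all acid → conjugate base A⁻ at [A⁻] = 0.00275/0.0381 = 0.07219 M.
Kb = Kw/Ka = 1.0e-14/4.50e-04 = 2.222e-11; [OH⁻] = √(Kb·[A⁻]) = 1.267e-06; pOH = 5.90; pH = 14 − pOH = 8.10.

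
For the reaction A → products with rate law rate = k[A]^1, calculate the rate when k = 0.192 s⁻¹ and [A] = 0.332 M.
0.06374 M/s

rate = k·[A]^1 = 0.192·(0.332)^1 = 0.192·0.332 = 0.06374 M/s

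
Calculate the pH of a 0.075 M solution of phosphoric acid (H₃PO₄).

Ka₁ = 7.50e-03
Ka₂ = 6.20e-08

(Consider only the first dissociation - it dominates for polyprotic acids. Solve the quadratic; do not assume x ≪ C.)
pH = 1.69

x² + Ka₁·x − Ka₁·C = 0 with Ka₁ = 7.50e-03, C = 0.075.
x = (−Ka₁ + √(Ka₁² + 4·Ka₁·C))/2 = 2.0262e-02 M, so pH = 1.69.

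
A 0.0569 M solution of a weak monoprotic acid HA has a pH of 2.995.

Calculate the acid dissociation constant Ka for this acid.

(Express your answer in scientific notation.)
K_a = 1.83e-05

[H⁺] = 10^(−pH) = 10^(−2.995) = 1.012e-03 M. For HA ⇌ H⁺ + A⁻, Ka = x²/(C − x) = (1.012e-03)²/(0.0569 − 1.012e-03) = 1.83e-05.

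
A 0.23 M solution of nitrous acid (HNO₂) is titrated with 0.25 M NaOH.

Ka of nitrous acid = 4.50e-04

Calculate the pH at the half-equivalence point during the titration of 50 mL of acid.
pH = pKa = 3.35

At the half-equivalence point, [HA] = [A⁻], so by Henderson–Hasselbalch pH = pKa + log(1) = pKa.
pKa = −log(4.50e-04) = 3.35.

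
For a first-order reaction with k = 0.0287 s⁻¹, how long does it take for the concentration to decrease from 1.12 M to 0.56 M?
24.15 s

From ln[A] = ln[A]₀ - k·t: t = ln([A]₀/[A])/k = ln(1.12/0.56)/0.0287 = ln(2.0000)/0.0287 = 0.6931/0.0287 = 24.15 s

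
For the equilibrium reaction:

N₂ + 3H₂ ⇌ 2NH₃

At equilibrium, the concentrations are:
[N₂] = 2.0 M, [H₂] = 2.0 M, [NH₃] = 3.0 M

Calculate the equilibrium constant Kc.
K_c = 0.5625

Kc = ([NH₃]^2) / ([N₂] × [H₂]^3)
   = ((3.0)^2) / ((2.0)·(2.0)^3)
   = 9 / 16 = 0.5625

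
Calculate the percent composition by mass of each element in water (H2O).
H: 11.19%, O: 88.79%

Molar mass of H2O = 18.02 g/mol
% H = (2 × 1.008) / 18.02 × 100% = 2.016 / 18.02 × 100% = 11.19%
% O = (1 × 16.0) / 18.02 × 100% = 16 / 18.02 × 100% = 88.79%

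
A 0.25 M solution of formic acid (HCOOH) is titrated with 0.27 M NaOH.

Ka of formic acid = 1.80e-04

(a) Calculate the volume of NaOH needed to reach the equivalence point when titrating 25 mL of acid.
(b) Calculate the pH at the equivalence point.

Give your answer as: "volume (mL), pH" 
V = 23.1 mL, pH = 8.43

(a) At equivalence: moles acid = moles base.
moles acid = 0.25 × 0.025 = 0.00625 mol; V_NaOH = 0.00625/0.27 = 0.02315 L = 23.1 mL.
(b) At equivalence, all acid → conjugate base A⁻ at [A⁻] = 0.00625/0.04815 = 0.1298 M.
Kb = Kw/Ka = 1.0e-14/1.80e-04 = 5.556e-11; [OH⁻] = √(Kb·[A⁻]) = 2.685e-06; pOH = 5.57; pH = 14 − pOH = 8.43.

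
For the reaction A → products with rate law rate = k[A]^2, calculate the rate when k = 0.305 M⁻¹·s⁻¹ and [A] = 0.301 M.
0.02763 M/s

rate = k·[A]^2 = 0.305·(0.301)^2 = 0.305·0.090601 = 0.02763 M/s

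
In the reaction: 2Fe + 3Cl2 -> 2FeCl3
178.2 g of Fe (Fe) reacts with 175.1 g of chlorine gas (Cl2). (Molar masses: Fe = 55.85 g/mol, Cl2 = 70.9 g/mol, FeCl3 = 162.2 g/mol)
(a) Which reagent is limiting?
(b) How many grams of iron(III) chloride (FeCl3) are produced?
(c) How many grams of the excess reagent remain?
(a) Cl2, (b) 267.1 g, (c) 86.25 g

Moles of Fe = 178.2 g ÷ 55.85 g/mol = 3.19069 mol
Moles of Cl2 = 175.1 g ÷ 70.9 g/mol = 2.46968 mol
Moles ÷ coefficient: Fe: 3.19069/2 = 1.595, Cl2: 2.46968/3 = 0.8232
(a) Cl2 has the smaller value, so Cl2 is the limiting reagent.
(b) Moles of FeCl3 = 2.46968 mol Cl2 × (2/3) = 1.64645 mol; mass = 1.64645 mol × 162.2 g/mol = 267.1 g
(c) Fe consumed = 2.46968 × (2/3) = 1.64645 mol; remaining = 3.19069 − 1.64645 = 1.54424 mol; mass = 1.54424 mol × 55.85 g/mol = 86.25 g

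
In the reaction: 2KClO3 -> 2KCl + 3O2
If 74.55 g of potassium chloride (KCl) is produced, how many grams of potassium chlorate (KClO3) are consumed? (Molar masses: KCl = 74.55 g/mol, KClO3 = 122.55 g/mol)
Moles of KCl = 74.55 g ÷ 74.55 g/mol = 1 mol
Mole ratio: 2 mol KClO3 / 2 mol KCl
Moles of KClO3 = 1 × (2/2) = 1 mol
Mass of KClO3 = 1 mol × 122.55 g/mol = 122.5 g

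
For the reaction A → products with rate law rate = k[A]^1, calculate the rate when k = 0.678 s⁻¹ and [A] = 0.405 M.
0.2746 M/s

rate = k·[A]^1 = 0.678·(0.405)^1 = 0.678·0.405 = 0.2746 M/s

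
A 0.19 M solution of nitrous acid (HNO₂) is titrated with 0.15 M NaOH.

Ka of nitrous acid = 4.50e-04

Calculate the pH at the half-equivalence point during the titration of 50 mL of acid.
pH = pKa = 3.35

At the half-equivalence point, [HA] = [A⁻], so by Henderson–Hasselbalch pH = pKa + log(1) = pKa.
pKa = −log(4.50e-04) = 3.35.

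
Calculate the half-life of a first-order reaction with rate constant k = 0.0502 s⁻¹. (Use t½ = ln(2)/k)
13.81 s

t½ = ln(2)/k = 0.6931/0.0502 = 13.81 s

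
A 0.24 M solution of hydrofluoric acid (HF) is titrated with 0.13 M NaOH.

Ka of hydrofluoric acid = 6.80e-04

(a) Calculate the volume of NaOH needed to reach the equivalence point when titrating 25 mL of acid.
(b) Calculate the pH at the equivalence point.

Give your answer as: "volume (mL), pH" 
V = 46.2 mL, pH = 8.05

(a) At equivalence: moles acid = moles base.
moles acid = 0.24 × 0.025 = 0.006 mol; V_NaOH = 0.006/0.13 = 0.04615 L = 46.2 mL.
(b) At equivalence, all acid → conjugate base A⁻ at [A⁻] = 0.006/0.07115 = 0.08432 M.
Kb = Kw/Ka = 1.0e-14/6.80e-04 = 1.471e-11; [OH⁻] = √(Kb·[A⁻]) = 1.114e-06; pOH = 5.95; pH = 14 − pOH = 8.05.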